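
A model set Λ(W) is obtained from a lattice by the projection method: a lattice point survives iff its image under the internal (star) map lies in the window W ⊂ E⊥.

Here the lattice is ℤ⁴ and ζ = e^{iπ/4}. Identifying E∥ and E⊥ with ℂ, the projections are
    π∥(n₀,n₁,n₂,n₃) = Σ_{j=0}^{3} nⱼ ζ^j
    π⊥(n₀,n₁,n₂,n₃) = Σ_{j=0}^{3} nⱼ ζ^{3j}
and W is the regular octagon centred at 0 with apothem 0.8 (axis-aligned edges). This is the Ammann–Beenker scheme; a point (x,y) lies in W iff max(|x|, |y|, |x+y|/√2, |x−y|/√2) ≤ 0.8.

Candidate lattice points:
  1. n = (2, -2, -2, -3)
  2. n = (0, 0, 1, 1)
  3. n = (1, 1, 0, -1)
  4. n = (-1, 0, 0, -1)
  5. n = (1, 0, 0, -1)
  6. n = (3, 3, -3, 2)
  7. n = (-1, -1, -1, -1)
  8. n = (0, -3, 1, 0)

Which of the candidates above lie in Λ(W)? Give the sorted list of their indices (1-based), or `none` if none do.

2, 3, 5

π⊥(n) = n₀ + n₁ζ³ + n₂ζ⁶ + n₃ζ⁹ where ζ = e^{iπ/4}.
#1 (2, -2, -2, -3): internal (1.2929, -1.5355); octagon support 2.0000 vs apothem 0.8 → ∉ W
#2 (0, 0, 1, 1): internal (0.7071, -0.2929); octagon support 0.7071 vs apothem 0.8 → ∈ W
#3 (1, 1, 0, -1): internal (-0.4142, 0.0000); octagon support 0.4142 vs apothem 0.8 → ∈ W
#4 (-1, 0, 0, -1): internal (-1.7071, -0.7071); octagon support 1.7071 vs apothem 0.8 → ∉ W
#5 (1, 0, 0, -1): internal (0.2929, -0.7071); octagon support 0.7071 vs apothem 0.8 → ∈ W
#6 (3, 3, -3, 2): internal (2.2929, 6.5355); octagon support 6.5355 vs apothem 0.8 → ∉ W
#7 (-1, -1, -1, -1): internal (-1.0000, -0.4142); octagon support 1.0000 vs apothem 0.8 → ∉ W
#8 (0, -3, 1, 0): internal (2.1213, -3.1213); octagon support 3.7071 vs apothem 0.8 → ∉ W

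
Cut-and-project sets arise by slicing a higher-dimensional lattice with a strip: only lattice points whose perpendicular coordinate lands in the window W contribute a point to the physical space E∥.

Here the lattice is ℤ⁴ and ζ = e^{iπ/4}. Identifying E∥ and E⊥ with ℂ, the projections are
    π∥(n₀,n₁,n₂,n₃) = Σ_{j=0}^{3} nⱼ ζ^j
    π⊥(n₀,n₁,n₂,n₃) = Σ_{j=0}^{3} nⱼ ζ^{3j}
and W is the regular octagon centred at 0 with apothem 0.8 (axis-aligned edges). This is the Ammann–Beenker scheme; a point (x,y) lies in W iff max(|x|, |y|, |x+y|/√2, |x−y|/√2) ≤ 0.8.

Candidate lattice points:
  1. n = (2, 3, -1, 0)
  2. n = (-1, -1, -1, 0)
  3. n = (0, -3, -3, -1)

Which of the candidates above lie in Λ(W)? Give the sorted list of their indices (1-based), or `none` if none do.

With ζ = e^{iπ/4} the internal vectors are ζ^0,ζ^3,ζ^6,ζ^9.
#1 (2, 3, -1, 0): internal (-0.12132, 3.12132); octagon support 3.12132 vs apothem 0.8 → ∉ W
#2 (-1, -1, -1, 0): internal (-0.29289, 0.29289); octagon support 0.41421 vs apothem 0.8 → ∈ W
#3 (0, -3, -3, -1): internal (1.41421, 0.17157); octagon support 1.41421 vs apothem 0.8 → ∉ W

2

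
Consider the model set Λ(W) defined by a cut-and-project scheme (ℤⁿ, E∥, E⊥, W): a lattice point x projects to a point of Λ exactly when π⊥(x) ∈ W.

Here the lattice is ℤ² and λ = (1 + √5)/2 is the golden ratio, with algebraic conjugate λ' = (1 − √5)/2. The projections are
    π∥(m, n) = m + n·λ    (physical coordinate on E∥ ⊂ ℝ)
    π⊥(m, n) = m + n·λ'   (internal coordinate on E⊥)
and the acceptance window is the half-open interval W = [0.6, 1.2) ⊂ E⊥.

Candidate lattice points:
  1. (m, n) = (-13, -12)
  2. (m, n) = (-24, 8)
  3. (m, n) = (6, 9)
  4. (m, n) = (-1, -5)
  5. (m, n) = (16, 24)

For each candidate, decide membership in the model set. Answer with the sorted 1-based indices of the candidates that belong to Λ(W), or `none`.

5

Numerically λ ≈ 1.61803 and λ' = −1/λ ≈ -0.61803.
candidate 1: (m,n)=(-13,-12) → π∥ = -13-12·λ ≈ -32.41641, π⊥ = -13-12·λ' ≈ -5.58359 ∉ [0.6, 1.2) ⇒ out
candidate 2: (m,n)=(-24,8) → π∥ = -24+8·λ ≈ -11.05573, π⊥ = -24+8·λ' ≈ -28.94427 ∉ [0.6, 1.2) ⇒ out
candidate 3: (m,n)=(6,9) → π∥ = 6+9·λ ≈ 20.56231, π⊥ = 6+9·λ' ≈ 0.43769 ∉ [0.6, 1.2) ⇒ out
candidate 4: (m,n)=(-1,-5) → π∥ = -1-5·λ ≈ -9.09017, π⊥ = -1-5·λ' ≈ 2.09017 ∉ [0.6, 1.2) ⇒ out
candidate 5: (m,n)=(16,24) → π∥ = 16+24·λ ≈ 54.83282, π⊥ = 16+24·λ' ≈ 1.16718 ∈ [0.6, 1.2) ⇒ IN Λ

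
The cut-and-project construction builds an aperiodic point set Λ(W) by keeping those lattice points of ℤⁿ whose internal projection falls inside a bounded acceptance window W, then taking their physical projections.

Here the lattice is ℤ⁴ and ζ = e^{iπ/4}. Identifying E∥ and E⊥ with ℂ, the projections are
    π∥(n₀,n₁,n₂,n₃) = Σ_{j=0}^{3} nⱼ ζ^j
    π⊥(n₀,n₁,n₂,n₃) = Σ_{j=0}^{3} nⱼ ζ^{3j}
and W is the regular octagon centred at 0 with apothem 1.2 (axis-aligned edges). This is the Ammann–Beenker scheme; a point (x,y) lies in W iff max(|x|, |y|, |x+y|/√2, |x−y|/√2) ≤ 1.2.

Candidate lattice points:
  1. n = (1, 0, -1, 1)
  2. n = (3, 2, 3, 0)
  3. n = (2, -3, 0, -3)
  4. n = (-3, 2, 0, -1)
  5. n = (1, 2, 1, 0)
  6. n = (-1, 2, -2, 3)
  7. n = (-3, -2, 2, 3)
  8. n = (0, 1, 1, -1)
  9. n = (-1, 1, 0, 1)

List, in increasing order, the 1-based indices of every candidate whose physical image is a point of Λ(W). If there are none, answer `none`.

Internal map: ζ^{3j} for j=0..3 gives (1,0), (−√2/2,√2/2), (0,−1), (√2/2,√2/2).
#1 (1, 0, -1, 1): internal (1.7071, 1.7071); octagon support 2.4142 vs apothem 1.2 → ∉ W
#2 (3, 2, 3, 0): internal (1.5858, -1.5858); octagon support 2.2426 vs apothem 1.2 → ∉ W
#3 (2, -3, 0, -3): internal (2.0000, -4.2426); octagon support 4.4142 vs apothem 1.2 → ∉ W
#4 (-3, 2, 0, -1): internal (-5.1213, 0.7071); octagon support 5.1213 vs apothem 1.2 → ∉ W
#5 (1, 2, 1, 0): internal (-0.4142, 0.4142); octagon support 0.5858 vs apothem 1.2 → ∈ W
#6 (-1, 2, -2, 3): internal (-0.2929, 5.5355); octagon support 5.5355 vs apothem 1.2 → ∉ W
#7 (-3, -2, 2, 3): internal (0.5355, -1.2929); octagon support 1.2929 vs apothem 1.2 → ∉ W
#8 (0, 1, 1, -1): internal (-1.4142, -1.0000); octagon support 1.7071 vs apothem 1.2 → ∉ W
#9 (-1, 1, 0, 1): internal (-1.0000, 1.4142); octagon support 1.7071 vs apothem 1.2 → ∉ W

5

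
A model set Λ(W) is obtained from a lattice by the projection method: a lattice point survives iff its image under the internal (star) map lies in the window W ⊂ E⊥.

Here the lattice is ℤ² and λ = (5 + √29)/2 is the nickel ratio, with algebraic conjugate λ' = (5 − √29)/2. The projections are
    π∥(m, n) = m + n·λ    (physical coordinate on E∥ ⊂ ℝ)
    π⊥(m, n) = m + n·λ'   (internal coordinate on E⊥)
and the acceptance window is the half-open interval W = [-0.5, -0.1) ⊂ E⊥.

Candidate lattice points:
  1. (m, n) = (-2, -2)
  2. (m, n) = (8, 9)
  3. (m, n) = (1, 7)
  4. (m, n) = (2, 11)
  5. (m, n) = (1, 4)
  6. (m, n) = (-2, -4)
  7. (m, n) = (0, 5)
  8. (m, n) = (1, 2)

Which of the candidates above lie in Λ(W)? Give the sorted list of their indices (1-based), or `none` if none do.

3, 4

Numerically λ ≈ 5.19258 and λ' = −1/λ ≈ -0.19258.
candidate 1: (m,n)=(-2,-2) → π∥ = -2-2·λ ≈ -12.38516, π⊥ = -2-2·λ' ≈ -1.61484 ∉ [-0.5, -0.1) ⇒ out
candidate 2: (m,n)=(8,9) → π∥ = 8+9·λ ≈ 54.73324, π⊥ = 8+9·λ' ≈ 6.26676 ∉ [-0.5, -0.1) ⇒ out
candidate 3: (m,n)=(1,7) → π∥ = 1+7·λ ≈ 37.34808, π⊥ = 1+7·λ' ≈ -0.34808 ∈ [-0.5, -0.1) ⇒ IN Λ
candidate 4: (m,n)=(2,11) → π∥ = 2+11·λ ≈ 59.11841, π⊥ = 2+11·λ' ≈ -0.11841 ∈ [-0.5, -0.1) ⇒ IN Λ
candidate 5: (m,n)=(1,4) → π∥ = 1+4·λ ≈ 21.77033, π⊥ = 1+4·λ' ≈ 0.22967 ∉ [-0.5, -0.1) ⇒ out
candidate 6: (m,n)=(-2,-4) → π∥ = -2-4·λ ≈ -22.77033, π⊥ = -2-4·λ' ≈ -1.22967 ∉ [-0.5, -0.1) ⇒ out
candidate 7: (m,n)=(0,5) → π∥ = 0+5·λ ≈ 25.96291, π⊥ = 0+5·λ' ≈ -0.96291 ∉ [-0.5, -0.1) ⇒ out
candidate 8: (m,n)=(1,2) → π∥ = 1+2·λ ≈ 11.38516, π⊥ = 1+2·λ' ≈ 0.61484 ∉ [-0.5, -0.1) ⇒ out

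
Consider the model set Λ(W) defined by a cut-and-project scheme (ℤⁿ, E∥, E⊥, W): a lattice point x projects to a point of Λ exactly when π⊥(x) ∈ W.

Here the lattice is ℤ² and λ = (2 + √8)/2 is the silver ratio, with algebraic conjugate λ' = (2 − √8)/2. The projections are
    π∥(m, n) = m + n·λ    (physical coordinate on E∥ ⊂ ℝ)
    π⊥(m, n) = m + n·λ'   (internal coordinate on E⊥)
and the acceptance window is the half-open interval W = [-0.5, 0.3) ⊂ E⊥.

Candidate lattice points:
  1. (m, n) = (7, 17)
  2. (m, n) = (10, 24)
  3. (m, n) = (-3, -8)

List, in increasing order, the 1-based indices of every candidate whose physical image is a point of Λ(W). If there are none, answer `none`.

Compute λ' = (2−√8)/2 = -0.4142, so π⊥(m,n) = m -0.4142·n.
#1 (7,17): internal coord 7 + (17)·λ' = -0.0416; -0.0416 ∈ [-0.5, 0.3) → IN Λ
#2 (10,24): internal coord 10 + (24)·λ' = +0.0589; +0.0589 ∈ [-0.5, 0.3) → IN Λ
#3 (-3,-8): internal coord -3 + (-8)·λ' = +0.3137; +0.3137 ∉ [-0.5, 0.3) → out

1, 2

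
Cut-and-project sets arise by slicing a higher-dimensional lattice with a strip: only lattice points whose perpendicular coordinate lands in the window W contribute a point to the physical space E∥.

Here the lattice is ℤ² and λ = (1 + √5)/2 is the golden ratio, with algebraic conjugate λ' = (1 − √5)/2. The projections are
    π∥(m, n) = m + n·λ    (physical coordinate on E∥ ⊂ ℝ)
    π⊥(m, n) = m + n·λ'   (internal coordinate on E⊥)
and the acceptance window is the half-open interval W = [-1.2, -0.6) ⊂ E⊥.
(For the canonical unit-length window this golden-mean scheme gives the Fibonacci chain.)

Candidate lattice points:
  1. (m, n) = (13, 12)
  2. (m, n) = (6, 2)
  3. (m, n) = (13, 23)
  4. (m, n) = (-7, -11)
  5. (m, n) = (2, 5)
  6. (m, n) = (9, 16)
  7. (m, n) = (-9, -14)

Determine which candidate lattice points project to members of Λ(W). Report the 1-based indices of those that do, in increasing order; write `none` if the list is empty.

5, 6

Numerically λ ≈ 1.618034 and λ' = −1/λ ≈ -0.618034.
candidate 1: (m,n)=(13,12) → π∥ = 13+12·λ ≈ 32.416408, π⊥ = 13+12·λ' ≈ 5.583592 ∉ [-1.2, -0.6) ⇒ out
candidate 2: (m,n)=(6,2) → π∥ = 6+2·λ ≈ 9.236068, π⊥ = 6+2·λ' ≈ 4.763932 ∉ [-1.2, -0.6) ⇒ out
candidate 3: (m,n)=(13,23) → π∥ = 13+23·λ ≈ 50.214782, π⊥ = 13+23·λ' ≈ -1.214782 ∉ [-1.2, -0.6) ⇒ out
candidate 4: (m,n)=(-7,-11) → π∥ = -7-11·λ ≈ -24.798374, π⊥ = -7-11·λ' ≈ -0.201626 ∉ [-1.2, -0.6) ⇒ out
candidate 5: (m,n)=(2,5) → π∥ = 2+5·λ ≈ 10.090170, π⊥ = 2+5·λ' ≈ -1.090170 ∈ [-1.2, -0.6) ⇒ IN Λ
candidate 6: (m,n)=(9,16) → π∥ = 9+16·λ ≈ 34.888544, π⊥ = 9+16·λ' ≈ -0.888544 ∈ [-1.2, -0.6) ⇒ IN Λ
candidate 7: (m,n)=(-9,-14) → π∥ = -9-14·λ ≈ -31.652476, π⊥ = -9-14·λ' ≈ -0.347524 ∉ [-1.2, -0.6) ⇒ out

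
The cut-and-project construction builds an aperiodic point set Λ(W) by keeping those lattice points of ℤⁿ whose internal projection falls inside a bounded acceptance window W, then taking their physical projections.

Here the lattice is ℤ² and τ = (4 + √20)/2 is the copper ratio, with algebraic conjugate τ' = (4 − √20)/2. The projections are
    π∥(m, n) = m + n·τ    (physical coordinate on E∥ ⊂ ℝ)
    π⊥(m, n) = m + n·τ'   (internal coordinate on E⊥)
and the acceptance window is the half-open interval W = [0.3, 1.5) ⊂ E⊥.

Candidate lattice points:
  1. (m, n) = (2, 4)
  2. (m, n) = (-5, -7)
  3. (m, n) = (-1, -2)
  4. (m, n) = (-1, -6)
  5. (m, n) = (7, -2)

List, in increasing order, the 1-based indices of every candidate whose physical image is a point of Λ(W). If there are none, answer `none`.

1, 4

τ' = (4−√20)/2 ≈ -0.2361.
#1 (2,4): internal coord 2 + (4)·τ' = +1.0557; +1.0557 ∈ [0.3, 1.5) → IN Λ
#2 (-5,-7): internal coord -5 + (-7)·τ' = -3.3475; -3.3475 ∉ [0.3, 1.5) → out
#3 (-1,-2): internal coord -1 + (-2)·τ' = -0.5279; -0.5279 ∉ [0.3, 1.5) → out
#4 (-1,-6): internal coord -1 + (-6)·τ' = +0.4164; +0.4164 ∈ [0.3, 1.5) → IN Λ
#5 (7,-2): internal coord 7 + (-2)·τ' = +7.4721; +7.4721 ∉ [0.3, 1.5) → out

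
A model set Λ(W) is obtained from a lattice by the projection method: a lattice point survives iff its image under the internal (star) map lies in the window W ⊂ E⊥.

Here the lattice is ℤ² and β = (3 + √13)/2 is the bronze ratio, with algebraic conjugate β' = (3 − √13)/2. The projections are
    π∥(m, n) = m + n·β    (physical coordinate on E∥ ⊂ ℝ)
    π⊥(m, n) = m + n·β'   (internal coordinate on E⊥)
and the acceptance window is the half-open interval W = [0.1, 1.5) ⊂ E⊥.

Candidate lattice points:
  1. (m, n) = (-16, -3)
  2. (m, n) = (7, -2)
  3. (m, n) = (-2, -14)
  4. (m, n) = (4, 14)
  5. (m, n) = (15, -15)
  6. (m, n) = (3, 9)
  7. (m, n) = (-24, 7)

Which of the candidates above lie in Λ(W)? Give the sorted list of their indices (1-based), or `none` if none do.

6

Compute β' = (3−√13)/2 = -0.302776, so π⊥(m,n) = m -0.302776·n.
candidate 1: (m,n)=(-16,-3) → π∥ = -16-3·β ≈ -25.908327, π⊥ = -16-3·β' ≈ -15.091673 ∉ [0.1, 1.5) ⇒ out
candidate 2: (m,n)=(7,-2) → π∥ = 7-2·β ≈ 0.394449, π⊥ = 7-2·β' ≈ 7.605551 ∉ [0.1, 1.5) ⇒ out
candidate 3: (m,n)=(-2,-14) → π∥ = -2-14·β ≈ -48.238859, π⊥ = -2-14·β' ≈ 2.238859 ∉ [0.1, 1.5) ⇒ out
candidate 4: (m,n)=(4,14) → π∥ = 4+14·β ≈ 50.238859, π⊥ = 4+14·β' ≈ -0.238859 ∉ [0.1, 1.5) ⇒ out
candidate 5: (m,n)=(15,-15) → π∥ = 15-15·β ≈ -34.541635, π⊥ = 15-15·β' ≈ 19.541635 ∉ [0.1, 1.5) ⇒ out
candidate 6: (m,n)=(3,9) → π∥ = 3+9·β ≈ 32.724981, π⊥ = 3+9·β' ≈ 0.275019 ∈ [0.1, 1.5) ⇒ IN Λ
candidate 7: (m,n)=(-24,7) → π∥ = -24+7·β ≈ -0.880571, π⊥ = -24+7·β' ≈ -26.119429 ∉ [0.1, 1.5) ⇒ out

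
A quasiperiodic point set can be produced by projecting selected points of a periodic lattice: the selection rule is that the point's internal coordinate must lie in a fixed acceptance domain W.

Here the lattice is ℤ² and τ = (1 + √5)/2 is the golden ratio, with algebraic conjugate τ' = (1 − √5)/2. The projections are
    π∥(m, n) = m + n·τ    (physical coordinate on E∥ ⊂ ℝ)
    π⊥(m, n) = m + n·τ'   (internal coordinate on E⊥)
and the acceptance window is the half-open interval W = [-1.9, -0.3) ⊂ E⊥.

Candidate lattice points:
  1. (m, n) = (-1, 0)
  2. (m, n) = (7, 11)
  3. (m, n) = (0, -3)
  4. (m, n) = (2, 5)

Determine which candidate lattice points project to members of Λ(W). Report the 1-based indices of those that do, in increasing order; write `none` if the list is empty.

1, 4

Numerically τ ≈ 1.618034 and τ' = −1/τ ≈ -0.618034.
#1 (-1,0): internal coord -1 + (0)·τ' = -1.000000; -1.000000 ∈ [-1.9, -0.3) → IN Λ
#2 (7,11): internal coord 7 + (11)·τ' = +0.201626; +0.201626 ∉ [-1.9, -0.3) → out
#3 (0,-3): internal coord 0 + (-3)·τ' = +1.854102; +1.854102 ∉ [-1.9, -0.3) → out
#4 (2,5): internal coord 2 + (5)·τ' = -1.090170; -1.090170 ∈ [-1.9, -0.3) → IN Λ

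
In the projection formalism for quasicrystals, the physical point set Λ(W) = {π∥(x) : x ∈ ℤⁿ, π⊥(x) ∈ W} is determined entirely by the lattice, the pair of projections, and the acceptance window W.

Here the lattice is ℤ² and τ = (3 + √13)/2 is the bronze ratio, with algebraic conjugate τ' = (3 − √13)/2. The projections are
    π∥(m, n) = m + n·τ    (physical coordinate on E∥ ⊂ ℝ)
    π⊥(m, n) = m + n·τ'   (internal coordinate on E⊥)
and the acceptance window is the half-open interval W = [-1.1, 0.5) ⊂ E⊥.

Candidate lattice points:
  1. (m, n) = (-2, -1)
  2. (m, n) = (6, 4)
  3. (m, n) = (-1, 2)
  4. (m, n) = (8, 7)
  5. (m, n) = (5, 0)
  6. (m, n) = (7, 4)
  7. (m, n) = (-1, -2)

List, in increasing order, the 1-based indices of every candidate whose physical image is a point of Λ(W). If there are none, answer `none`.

7

τ' = (3−√13)/2 ≈ -0.30278.
[1] lift (-2,-1): star map gives -1.69722; window check -1.1 ≤ -1.69722 < 0.5 is false → out
[2] lift (6,4): star map gives 4.78890; window check -1.1 ≤ 4.78890 < 0.5 is false → out
[3] lift (-1,2): star map gives -1.60555; window check -1.1 ≤ -1.60555 < 0.5 is false → out
[4] lift (8,7): star map gives 5.88057; window check -1.1 ≤ 5.88057 < 0.5 is false → out
[5] lift (5,0): star map gives 5.00000; window check -1.1 ≤ 5.00000 < 0.5 is false → out
[6] lift (7,4): star map gives 5.78890; window check -1.1 ≤ 5.78890 < 0.5 is false → out
[7] lift (-1,-2): star map gives -0.39445; window check -1.1 ≤ -0.39445 < 0.5 is true → IN Λ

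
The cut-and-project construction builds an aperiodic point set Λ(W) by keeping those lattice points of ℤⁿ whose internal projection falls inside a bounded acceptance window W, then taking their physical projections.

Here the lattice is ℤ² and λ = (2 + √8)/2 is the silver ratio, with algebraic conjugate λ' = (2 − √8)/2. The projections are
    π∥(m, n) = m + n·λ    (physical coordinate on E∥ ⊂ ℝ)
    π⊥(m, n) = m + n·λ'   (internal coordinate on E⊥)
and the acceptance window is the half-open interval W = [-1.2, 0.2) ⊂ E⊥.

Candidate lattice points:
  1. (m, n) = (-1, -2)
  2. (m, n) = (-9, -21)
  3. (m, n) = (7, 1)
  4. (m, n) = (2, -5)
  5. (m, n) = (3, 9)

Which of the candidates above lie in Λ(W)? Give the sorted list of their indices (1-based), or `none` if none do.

1, 2, 5

λ' = (2−√8)/2 ≈ -0.4142.
#1 (-1,-2): internal coord -1 + (-2)·λ' = -0.1716; -0.1716 ∈ [-1.2, 0.2) → IN Λ
#2 (-9,-21): internal coord -9 + (-21)·λ' = -0.3015; -0.3015 ∈ [-1.2, 0.2) → IN Λ
#3 (7,1): internal coord 7 + (1)·λ' = +6.5858; +6.5858 ∉ [-1.2, 0.2) → out
#4 (2,-5): internal coord 2 + (-5)·λ' = +4.0711; +4.0711 ∉ [-1.2, 0.2) → out
#5 (3,9): internal coord 3 + (9)·λ' = -0.7279; -0.7279 ∈ [-1.2, 0.2) → IN Λ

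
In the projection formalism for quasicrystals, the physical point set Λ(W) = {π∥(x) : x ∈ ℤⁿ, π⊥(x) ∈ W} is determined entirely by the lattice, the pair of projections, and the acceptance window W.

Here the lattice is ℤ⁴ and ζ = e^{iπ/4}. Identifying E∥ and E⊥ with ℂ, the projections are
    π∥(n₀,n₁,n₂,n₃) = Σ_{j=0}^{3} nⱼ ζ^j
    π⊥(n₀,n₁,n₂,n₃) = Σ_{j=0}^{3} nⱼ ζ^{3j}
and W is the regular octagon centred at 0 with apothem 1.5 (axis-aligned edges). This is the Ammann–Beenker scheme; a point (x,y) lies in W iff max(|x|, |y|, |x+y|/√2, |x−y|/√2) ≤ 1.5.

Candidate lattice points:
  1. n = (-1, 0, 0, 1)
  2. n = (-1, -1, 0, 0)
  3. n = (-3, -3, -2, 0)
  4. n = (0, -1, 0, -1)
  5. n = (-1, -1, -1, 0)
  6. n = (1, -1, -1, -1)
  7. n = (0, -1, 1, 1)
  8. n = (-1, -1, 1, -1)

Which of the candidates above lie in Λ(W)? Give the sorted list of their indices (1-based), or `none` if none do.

1, 2, 3, 4, 5, 6

Internal map: ζ^{3j} for j=0..3 gives (1,0), (−√2/2,√2/2), (0,−1), (√2/2,√2/2).
candidate 1: n = (-1, 0, 0, 1) → π⊥ ≈ (-0.2929, +0.7071); max(|x|,|y|,|x±y|/√2) = 0.7071 ≤ 1.5 ⇒ ∈ W
candidate 2: n = (-1, -1, 0, 0) → π⊥ ≈ (-0.2929, -0.7071); max(|x|,|y|,|x±y|/√2) = 0.7071 ≤ 1.5 ⇒ ∈ W
candidate 3: n = (-3, -3, -2, 0) → π⊥ ≈ (-0.8787, -0.1213); max(|x|,|y|,|x±y|/√2) = 0.8787 ≤ 1.5 ⇒ ∈ W
candidate 4: n = (0, -1, 0, -1) → π⊥ ≈ (+0.0000, -1.4142); max(|x|,|y|,|x±y|/√2) = 1.4142 ≤ 1.5 ⇒ ∈ W
candidate 5: n = (-1, -1, -1, 0) → π⊥ ≈ (-0.2929, +0.2929); max(|x|,|y|,|x±y|/√2) = 0.4142 ≤ 1.5 ⇒ ∈ W
candidate 6: n = (1, -1, -1, -1) → π⊥ ≈ (+1.0000, -0.4142); max(|x|,|y|,|x±y|/√2) = 1.0000 ≤ 1.5 ⇒ ∈ W
candidate 7: n = (0, -1, 1, 1) → π⊥ ≈ (+1.4142, -1.0000); max(|x|,|y|,|x±y|/√2) = 1.7071 > 1.5 ⇒ ∉ W
candidate 8: n = (-1, -1, 1, -1) → π⊥ ≈ (-1.0000, -2.4142); max(|x|,|y|,|x±y|/√2) = 2.4142 > 1.5 ⇒ ∉ W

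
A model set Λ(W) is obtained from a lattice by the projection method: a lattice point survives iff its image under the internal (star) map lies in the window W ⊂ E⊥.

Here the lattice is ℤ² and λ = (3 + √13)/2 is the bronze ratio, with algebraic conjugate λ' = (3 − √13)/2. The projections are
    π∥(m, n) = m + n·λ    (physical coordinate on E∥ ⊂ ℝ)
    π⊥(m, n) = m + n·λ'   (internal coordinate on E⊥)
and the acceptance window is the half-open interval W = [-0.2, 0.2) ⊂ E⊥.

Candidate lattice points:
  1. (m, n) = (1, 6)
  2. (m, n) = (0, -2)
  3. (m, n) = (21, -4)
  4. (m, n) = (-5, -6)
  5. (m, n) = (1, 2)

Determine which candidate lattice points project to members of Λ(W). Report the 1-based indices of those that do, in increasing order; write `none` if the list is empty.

none

Numerically λ ≈ 3.30278 and λ' = −1/λ ≈ -0.30278.
candidate 1: (m,n)=(1,6) → π∥ = 1+6·λ ≈ 20.81665, π⊥ = 1+6·λ' ≈ -0.81665 ∉ [-0.2, 0.2) ⇒ out
candidate 2: (m,n)=(0,-2) → π∥ = 0-2·λ ≈ -6.60555, π⊥ = 0-2·λ' ≈ 0.60555 ∉ [-0.2, 0.2) ⇒ out
candidate 3: (m,n)=(21,-4) → π∥ = 21-4·λ ≈ 7.78890, π⊥ = 21-4·λ' ≈ 22.21110 ∉ [-0.2, 0.2) ⇒ out
candidate 4: (m,n)=(-5,-6) → π∥ = -5-6·λ ≈ -24.81665, π⊥ = -5-6·λ' ≈ -3.18335 ∉ [-0.2, 0.2) ⇒ out
candidate 5: (m,n)=(1,2) → π∥ = 1+2·λ ≈ 7.60555, π⊥ = 1+2·λ' ≈ 0.39445 ∉ [-0.2, 0.2) ⇒ out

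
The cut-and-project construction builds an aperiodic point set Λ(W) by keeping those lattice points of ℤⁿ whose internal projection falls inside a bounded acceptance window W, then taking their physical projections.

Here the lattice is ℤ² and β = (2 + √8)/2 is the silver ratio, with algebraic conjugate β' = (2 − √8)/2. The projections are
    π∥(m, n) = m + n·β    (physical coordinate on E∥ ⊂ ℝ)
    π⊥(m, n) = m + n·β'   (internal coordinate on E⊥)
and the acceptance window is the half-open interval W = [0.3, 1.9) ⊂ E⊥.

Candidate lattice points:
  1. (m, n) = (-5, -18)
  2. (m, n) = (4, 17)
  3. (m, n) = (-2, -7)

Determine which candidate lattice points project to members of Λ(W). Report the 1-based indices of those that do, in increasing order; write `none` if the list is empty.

3

Numerically β ≈ 2.414214 and β' = −1/β ≈ -0.414214.
candidate 1: (m,n)=(-5,-18) → π∥ = -5-18·β ≈ -48.455844, π⊥ = -5-18·β' ≈ 2.455844 ∉ [0.3, 1.9) ⇒ out
candidate 2: (m,n)=(4,17) → π∥ = 4+17·β ≈ 45.041631, π⊥ = 4+17·β' ≈ -3.041631 ∉ [0.3, 1.9) ⇒ out
candidate 3: (m,n)=(-2,-7) → π∥ = -2-7·β ≈ -18.899495, π⊥ = -2-7·β' ≈ 0.899495 ∈ [0.3, 1.9) ⇒ IN Λ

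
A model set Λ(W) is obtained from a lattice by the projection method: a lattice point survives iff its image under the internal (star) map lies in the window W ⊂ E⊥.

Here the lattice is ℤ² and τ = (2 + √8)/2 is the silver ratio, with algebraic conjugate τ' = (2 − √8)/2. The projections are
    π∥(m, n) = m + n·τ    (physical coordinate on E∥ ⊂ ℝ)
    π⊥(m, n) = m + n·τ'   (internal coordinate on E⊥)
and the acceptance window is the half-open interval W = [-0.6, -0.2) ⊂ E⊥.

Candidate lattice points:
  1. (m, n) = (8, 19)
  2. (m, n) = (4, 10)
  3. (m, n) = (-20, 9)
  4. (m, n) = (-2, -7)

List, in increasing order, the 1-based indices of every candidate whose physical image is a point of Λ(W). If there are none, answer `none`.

Numerically τ ≈ 2.4142 and τ' = −1/τ ≈ -0.4142.
[1] lift (8,19): star map gives 0.1299; window check -0.6 ≤ 0.1299 < -0.2 is false → out
[2] lift (4,10): star map gives -0.1421; window check -0.6 ≤ -0.1421 < -0.2 is false → out
[3] lift (-20,9): star map gives -23.7279; window check -0.6 ≤ -23.7279 < -0.2 is false → out
[4] lift (-2,-7): star map gives 0.8995; window check -0.6 ≤ 0.8995 < -0.2 is false → out

none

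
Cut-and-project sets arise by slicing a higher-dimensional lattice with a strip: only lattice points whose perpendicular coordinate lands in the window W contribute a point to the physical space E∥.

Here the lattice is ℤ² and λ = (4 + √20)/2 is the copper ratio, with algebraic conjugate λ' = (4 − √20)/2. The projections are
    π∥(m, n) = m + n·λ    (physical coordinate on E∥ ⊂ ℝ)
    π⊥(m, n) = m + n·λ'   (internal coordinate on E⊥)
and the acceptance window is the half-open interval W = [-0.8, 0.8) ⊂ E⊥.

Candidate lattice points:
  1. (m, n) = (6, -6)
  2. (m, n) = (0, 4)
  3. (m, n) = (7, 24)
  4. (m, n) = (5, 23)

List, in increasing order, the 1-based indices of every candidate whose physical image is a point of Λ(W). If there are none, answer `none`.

4

λ' = (4−√20)/2 ≈ -0.236068.
[1] lift (6,-6): star map gives 7.416408; window check -0.8 ≤ 7.416408 < 0.8 is false → out
[2] lift (0,4): star map gives -0.944272; window check -0.8 ≤ -0.944272 < 0.8 is false → out
[3] lift (7,24): star map gives 1.334369; window check -0.8 ≤ 1.334369 < 0.8 is false → out
[4] lift (5,23): star map gives -0.429563; window check -0.8 ≤ -0.429563 < 0.8 is true → IN Λ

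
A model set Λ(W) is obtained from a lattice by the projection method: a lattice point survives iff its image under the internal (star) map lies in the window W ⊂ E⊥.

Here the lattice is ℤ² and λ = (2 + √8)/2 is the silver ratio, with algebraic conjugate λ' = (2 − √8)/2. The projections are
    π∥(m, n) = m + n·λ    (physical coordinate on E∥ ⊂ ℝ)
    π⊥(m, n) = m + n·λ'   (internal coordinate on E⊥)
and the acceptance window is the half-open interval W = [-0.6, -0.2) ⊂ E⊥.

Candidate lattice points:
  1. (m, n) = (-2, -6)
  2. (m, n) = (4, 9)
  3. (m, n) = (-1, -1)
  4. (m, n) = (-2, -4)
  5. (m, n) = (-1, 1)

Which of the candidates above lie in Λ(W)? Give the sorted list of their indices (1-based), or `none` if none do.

Compute λ' = (2−√8)/2 = -0.4142, so π⊥(m,n) = m -0.4142·n.
#1 (-2,-6): internal coord -2 + (-6)·λ' = +0.4853; +0.4853 ∉ [-0.6, -0.2) → out
#2 (4,9): internal coord 4 + (9)·λ' = +0.2721; +0.2721 ∉ [-0.6, -0.2) → out
#3 (-1,-1): internal coord -1 + (-1)·λ' = -0.5858; -0.5858 ∈ [-0.6, -0.2) → IN Λ
#4 (-2,-4): internal coord -2 + (-4)·λ' = -0.3431; -0.3431 ∈ [-0.6, -0.2) → IN Λ
#5 (-1,1): internal coord -1 + (1)·λ' = -1.4142; -1.4142 ∉ [-0.6, -0.2) → out

3, 4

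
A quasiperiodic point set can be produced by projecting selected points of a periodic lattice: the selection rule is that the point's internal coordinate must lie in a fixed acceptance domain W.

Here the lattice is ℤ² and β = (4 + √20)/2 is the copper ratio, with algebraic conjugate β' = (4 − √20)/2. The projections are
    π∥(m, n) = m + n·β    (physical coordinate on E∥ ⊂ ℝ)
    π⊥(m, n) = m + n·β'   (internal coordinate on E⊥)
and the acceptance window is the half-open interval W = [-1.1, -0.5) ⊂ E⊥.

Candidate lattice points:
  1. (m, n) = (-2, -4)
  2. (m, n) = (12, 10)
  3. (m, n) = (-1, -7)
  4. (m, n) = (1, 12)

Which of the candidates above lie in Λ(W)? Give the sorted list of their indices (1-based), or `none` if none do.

β' = (4−√20)/2 ≈ -0.23607.
[1] lift (-2,-4): star map gives -1.05573; window check -1.1 ≤ -1.05573 < -0.5 is true → IN Λ
[2] lift (12,10): star map gives 9.63932; window check -1.1 ≤ 9.63932 < -0.5 is false → out
[3] lift (-1,-7): star map gives 0.65248; window check -1.1 ≤ 0.65248 < -0.5 is false → out
[4] lift (1,12): star map gives -1.83282; window check -1.1 ≤ -1.83282 < -0.5 is false → out

1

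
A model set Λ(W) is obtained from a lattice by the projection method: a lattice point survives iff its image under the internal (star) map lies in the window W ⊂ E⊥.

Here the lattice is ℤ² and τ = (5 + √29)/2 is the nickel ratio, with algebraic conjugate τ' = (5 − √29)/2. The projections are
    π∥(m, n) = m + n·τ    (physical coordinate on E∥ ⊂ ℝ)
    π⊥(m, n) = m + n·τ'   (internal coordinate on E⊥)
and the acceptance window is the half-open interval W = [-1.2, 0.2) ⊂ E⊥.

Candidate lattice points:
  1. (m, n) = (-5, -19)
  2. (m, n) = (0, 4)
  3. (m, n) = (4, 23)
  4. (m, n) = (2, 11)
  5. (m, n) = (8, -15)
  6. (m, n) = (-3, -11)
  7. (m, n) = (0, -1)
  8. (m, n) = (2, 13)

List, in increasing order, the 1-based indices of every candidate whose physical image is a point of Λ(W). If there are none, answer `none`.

2, 3, 4, 6, 7, 8

Numerically τ ≈ 5.19258 and τ' = −1/τ ≈ -0.19258.
candidate 1: (m,n)=(-5,-19) → π∥ = -5-19·τ ≈ -103.65907, π⊥ = -5-19·τ' ≈ -1.34093 ∉ [-1.2, 0.2) ⇒ out
candidate 2: (m,n)=(0,4) → π∥ = 0+4·τ ≈ 20.77033, π⊥ = 0+4·τ' ≈ -0.77033 ∈ [-1.2, 0.2) ⇒ IN Λ
candidate 3: (m,n)=(4,23) → π∥ = 4+23·τ ≈ 123.42940, π⊥ = 4+23·τ' ≈ -0.42940 ∈ [-1.2, 0.2) ⇒ IN Λ
candidate 4: (m,n)=(2,11) → π∥ = 2+11·τ ≈ 59.11841, π⊥ = 2+11·τ' ≈ -0.11841 ∈ [-1.2, 0.2) ⇒ IN Λ
candidate 5: (m,n)=(8,-15) → π∥ = 8-15·τ ≈ -69.88874, π⊥ = 8-15·τ' ≈ 10.88874 ∉ [-1.2, 0.2) ⇒ out
candidate 6: (m,n)=(-3,-11) → π∥ = -3-11·τ ≈ -60.11841, π⊥ = -3-11·τ' ≈ -0.88159 ∈ [-1.2, 0.2) ⇒ IN Λ
candidate 7: (m,n)=(0,-1) → π∥ = 0-1·τ ≈ -5.19258, π⊥ = 0-1·τ' ≈ 0.19258 ∈ [-1.2, 0.2) ⇒ IN Λ
candidate 8: (m,n)=(2,13) → π∥ = 2+13·τ ≈ 69.50357, π⊥ = 2+13·τ' ≈ -0.50357 ∈ [-1.2, 0.2) ⇒ IN Λ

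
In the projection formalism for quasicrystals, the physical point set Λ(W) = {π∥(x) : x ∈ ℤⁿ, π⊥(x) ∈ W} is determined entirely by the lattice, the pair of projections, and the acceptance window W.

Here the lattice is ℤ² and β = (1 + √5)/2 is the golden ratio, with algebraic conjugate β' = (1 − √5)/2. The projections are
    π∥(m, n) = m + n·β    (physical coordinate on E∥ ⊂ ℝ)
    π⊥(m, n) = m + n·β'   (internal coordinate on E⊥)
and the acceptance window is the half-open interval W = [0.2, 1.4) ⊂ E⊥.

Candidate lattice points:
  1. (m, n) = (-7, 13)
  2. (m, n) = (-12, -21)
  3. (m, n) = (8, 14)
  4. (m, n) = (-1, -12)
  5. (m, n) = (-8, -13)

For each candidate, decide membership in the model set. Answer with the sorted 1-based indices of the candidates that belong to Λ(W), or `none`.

β' = (1−√5)/2 ≈ -0.6180.
#1 (-7,13): internal coord -7 + (13)·β' = -15.0344; -15.0344 ∉ [0.2, 1.4) → out
#2 (-12,-21): internal coord -12 + (-21)·β' = +0.9787; +0.9787 ∈ [0.2, 1.4) → IN Λ
#3 (8,14): internal coord 8 + (14)·β' = -0.6525; -0.6525 ∉ [0.2, 1.4) → out
#4 (-1,-12): internal coord -1 + (-12)·β' = +6.4164; +6.4164 ∉ [0.2, 1.4) → out
#5 (-8,-13): internal coord -8 + (-13)·β' = +0.0344; +0.0344 ∉ [0.2, 1.4) → out

2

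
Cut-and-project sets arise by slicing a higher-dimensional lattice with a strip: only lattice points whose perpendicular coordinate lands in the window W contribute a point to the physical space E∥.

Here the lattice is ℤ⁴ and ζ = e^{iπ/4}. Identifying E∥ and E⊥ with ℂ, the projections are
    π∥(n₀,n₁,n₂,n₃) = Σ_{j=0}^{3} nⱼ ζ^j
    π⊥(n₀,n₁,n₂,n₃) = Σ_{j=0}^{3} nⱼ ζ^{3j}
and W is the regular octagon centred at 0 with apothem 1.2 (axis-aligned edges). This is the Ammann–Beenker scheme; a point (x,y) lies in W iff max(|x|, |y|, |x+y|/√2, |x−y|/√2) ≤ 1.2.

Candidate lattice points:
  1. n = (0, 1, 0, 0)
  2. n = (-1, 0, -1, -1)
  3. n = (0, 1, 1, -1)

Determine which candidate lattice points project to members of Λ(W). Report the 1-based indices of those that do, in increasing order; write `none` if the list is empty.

1

Internal map: ζ^{3j} for j=0..3 gives (1,0), (−√2/2,√2/2), (0,−1), (√2/2,√2/2).
candidate 1: n = (0, 1, 0, 0) → π⊥ ≈ (-0.70711, +0.70711); max(|x|,|y|,|x±y|/√2) = 1.00000 ≤ 1.2 ⇒ ∈ W
candidate 2: n = (-1, 0, -1, -1) → π⊥ ≈ (-1.70711, +0.29289); max(|x|,|y|,|x±y|/√2) = 1.70711 > 1.2 ⇒ ∉ W
candidate 3: n = (0, 1, 1, -1) → π⊥ ≈ (-1.41421, -1.00000); max(|x|,|y|,|x±y|/√2) = 1.70711 > 1.2 ⇒ ∉ W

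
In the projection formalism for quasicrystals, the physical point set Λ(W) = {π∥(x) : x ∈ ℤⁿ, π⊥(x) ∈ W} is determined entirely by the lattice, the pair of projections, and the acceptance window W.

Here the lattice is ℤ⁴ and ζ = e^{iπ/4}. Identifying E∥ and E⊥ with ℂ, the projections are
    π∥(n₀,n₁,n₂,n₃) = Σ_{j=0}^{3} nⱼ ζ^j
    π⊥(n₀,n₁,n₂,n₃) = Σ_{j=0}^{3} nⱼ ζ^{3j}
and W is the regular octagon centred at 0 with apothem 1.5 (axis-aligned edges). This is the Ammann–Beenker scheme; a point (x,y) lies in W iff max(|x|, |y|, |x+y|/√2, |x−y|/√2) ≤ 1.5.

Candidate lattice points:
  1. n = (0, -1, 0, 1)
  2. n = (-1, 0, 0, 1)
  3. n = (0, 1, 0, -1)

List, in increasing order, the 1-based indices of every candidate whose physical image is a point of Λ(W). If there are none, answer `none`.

Internal map: ζ^{3j} for j=0..3 gives (1,0), (−√2/2,√2/2), (0,−1), (√2/2,√2/2).
candidate 1: n = (0, -1, 0, 1) → π⊥ ≈ (+1.4142, +0.0000); max(|x|,|y|,|x±y|/√2) = 1.4142 ≤ 1.5 ⇒ ∈ W
candidate 2: n = (-1, 0, 0, 1) → π⊥ ≈ (-0.2929, +0.7071); max(|x|,|y|,|x±y|/√2) = 0.7071 ≤ 1.5 ⇒ ∈ W
candidate 3: n = (0, 1, 0, -1) → π⊥ ≈ (-1.4142, +0.0000); max(|x|,|y|,|x±y|/√2) = 1.4142 ≤ 1.5 ⇒ ∈ W

1, 2, 3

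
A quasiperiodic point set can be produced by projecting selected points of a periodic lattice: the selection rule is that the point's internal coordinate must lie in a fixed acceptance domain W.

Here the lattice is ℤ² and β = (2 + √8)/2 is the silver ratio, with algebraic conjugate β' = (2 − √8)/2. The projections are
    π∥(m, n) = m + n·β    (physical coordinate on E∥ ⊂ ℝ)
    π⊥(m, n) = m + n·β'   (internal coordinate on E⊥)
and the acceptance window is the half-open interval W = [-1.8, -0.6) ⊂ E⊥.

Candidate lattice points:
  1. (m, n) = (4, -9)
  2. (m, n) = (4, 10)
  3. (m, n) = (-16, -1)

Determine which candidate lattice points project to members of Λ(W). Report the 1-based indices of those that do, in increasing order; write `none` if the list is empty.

none

Compute β' = (2−√8)/2 = -0.414214, so π⊥(m,n) = m -0.414214·n.
#1 (4,-9): internal coord 4 + (-9)·β' = +7.727922; +7.727922 ∉ [-1.8, -0.6) → out
#2 (4,10): internal coord 4 + (10)·β' = -0.142136; -0.142136 ∉ [-1.8, -0.6) → out
#3 (-16,-1): internal coord -16 + (-1)·β' = -15.585786; -15.585786 ∉ [-1.8, -0.6) → out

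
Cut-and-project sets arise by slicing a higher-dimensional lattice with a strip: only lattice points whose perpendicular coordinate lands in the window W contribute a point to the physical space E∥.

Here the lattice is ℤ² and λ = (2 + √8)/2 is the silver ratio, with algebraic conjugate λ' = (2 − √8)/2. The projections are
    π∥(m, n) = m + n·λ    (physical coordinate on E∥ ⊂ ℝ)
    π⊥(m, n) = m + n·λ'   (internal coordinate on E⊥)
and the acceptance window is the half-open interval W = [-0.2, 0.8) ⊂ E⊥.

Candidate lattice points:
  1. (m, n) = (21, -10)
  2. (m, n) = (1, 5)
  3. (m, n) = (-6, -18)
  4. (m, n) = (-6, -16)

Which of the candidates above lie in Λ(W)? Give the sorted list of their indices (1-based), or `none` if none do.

λ' = (2−√8)/2 ≈ -0.41421.
[1] lift (21,-10): star map gives 25.14214; window check -0.2 ≤ 25.14214 < 0.8 is false → out
[2] lift (1,5): star map gives -1.07107; window check -0.2 ≤ -1.07107 < 0.8 is false → out
[3] lift (-6,-18): star map gives 1.45584; window check -0.2 ≤ 1.45584 < 0.8 is false → out
[4] lift (-6,-16): star map gives 0.62742; window check -0.2 ≤ 0.62742 < 0.8 is true → IN Λ

4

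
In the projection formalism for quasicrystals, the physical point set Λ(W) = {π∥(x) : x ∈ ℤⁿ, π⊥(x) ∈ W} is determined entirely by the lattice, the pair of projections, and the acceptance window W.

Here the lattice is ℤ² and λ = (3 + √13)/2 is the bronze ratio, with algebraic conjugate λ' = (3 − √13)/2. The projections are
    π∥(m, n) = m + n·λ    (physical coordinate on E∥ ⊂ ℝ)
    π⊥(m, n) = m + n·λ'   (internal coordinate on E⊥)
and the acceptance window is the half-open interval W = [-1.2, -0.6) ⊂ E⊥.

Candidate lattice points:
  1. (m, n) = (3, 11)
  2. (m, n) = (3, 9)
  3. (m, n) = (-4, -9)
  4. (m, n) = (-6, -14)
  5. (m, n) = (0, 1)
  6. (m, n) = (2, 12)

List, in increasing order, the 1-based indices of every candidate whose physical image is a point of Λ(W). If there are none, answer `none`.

Compute λ' = (3−√13)/2 = -0.30278, so π⊥(m,n) = m -0.30278·n.
candidate 1: (m,n)=(3,11) → π∥ = 3+11·λ ≈ 39.33053, π⊥ = 3+11·λ' ≈ -0.33053 ∉ [-1.2, -0.6) ⇒ out
candidate 2: (m,n)=(3,9) → π∥ = 3+9·λ ≈ 32.72498, π⊥ = 3+9·λ' ≈ 0.27502 ∉ [-1.2, -0.6) ⇒ out
candidate 3: (m,n)=(-4,-9) → π∥ = -4-9·λ ≈ -33.72498, π⊥ = -4-9·λ' ≈ -1.27502 ∉ [-1.2, -0.6) ⇒ out
candidate 4: (m,n)=(-6,-14) → π∥ = -6-14·λ ≈ -52.23886, π⊥ = -6-14·λ' ≈ -1.76114 ∉ [-1.2, -0.6) ⇒ out
candidate 5: (m,n)=(0,1) → π∥ = 0+1·λ ≈ 3.30278, π⊥ = 0+1·λ' ≈ -0.30278 ∉ [-1.2, -0.6) ⇒ out
candidate 6: (m,n)=(2,12) → π∥ = 2+12·λ ≈ 41.63331, π⊥ = 2+12·λ' ≈ -1.63331 ∉ [-1.2, -0.6) ⇒ out

none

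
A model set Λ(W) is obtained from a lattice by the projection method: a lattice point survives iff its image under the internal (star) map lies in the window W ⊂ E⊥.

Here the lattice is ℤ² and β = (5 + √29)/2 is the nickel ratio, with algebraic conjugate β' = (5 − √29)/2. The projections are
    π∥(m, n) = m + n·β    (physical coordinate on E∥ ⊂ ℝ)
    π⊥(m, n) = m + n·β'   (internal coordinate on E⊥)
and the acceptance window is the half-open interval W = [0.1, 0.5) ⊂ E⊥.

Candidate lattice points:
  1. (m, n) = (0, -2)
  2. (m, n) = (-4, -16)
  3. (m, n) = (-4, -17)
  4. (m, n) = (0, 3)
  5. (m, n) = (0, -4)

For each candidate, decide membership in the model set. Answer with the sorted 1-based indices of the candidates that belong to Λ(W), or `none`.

Numerically β ≈ 5.19258 and β' = −1/β ≈ -0.19258.
[1] lift (0,-2): star map gives 0.38516; window check 0.1 ≤ 0.38516 < 0.5 is true → IN Λ
[2] lift (-4,-16): star map gives -0.91868; window check 0.1 ≤ -0.91868 < 0.5 is false → out
[3] lift (-4,-17): star map gives -0.72610; window check 0.1 ≤ -0.72610 < 0.5 is false → out
[4] lift (0,3): star map gives -0.57775; window check 0.1 ≤ -0.57775 < 0.5 is false → out
[5] lift (0,-4): star map gives 0.77033; window check 0.1 ≤ 0.77033 < 0.5 is false → out

1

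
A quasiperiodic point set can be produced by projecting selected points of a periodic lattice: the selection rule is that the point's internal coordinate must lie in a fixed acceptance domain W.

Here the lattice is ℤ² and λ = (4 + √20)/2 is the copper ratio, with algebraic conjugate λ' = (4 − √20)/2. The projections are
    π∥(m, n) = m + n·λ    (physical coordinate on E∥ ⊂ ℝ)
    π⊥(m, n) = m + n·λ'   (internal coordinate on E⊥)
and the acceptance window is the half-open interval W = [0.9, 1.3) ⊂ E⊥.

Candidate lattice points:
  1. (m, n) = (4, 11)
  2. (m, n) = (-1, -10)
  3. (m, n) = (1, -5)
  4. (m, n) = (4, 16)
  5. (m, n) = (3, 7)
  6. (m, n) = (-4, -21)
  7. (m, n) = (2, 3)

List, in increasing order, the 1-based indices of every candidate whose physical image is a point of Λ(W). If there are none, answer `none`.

Compute λ' = (4−√20)/2 = -0.236068, so π⊥(m,n) = m -0.236068·n.
[1] lift (4,11): star map gives 1.403252; window check 0.9 ≤ 1.403252 < 1.3 is false → out
[2] lift (-1,-10): star map gives 1.360680; window check 0.9 ≤ 1.360680 < 1.3 is false → out
[3] lift (1,-5): star map gives 2.180340; window check 0.9 ≤ 2.180340 < 1.3 is false → out
[4] lift (4,16): star map gives 0.222912; window check 0.9 ≤ 0.222912 < 1.3 is false → out
[5] lift (3,7): star map gives 1.347524; window check 0.9 ≤ 1.347524 < 1.3 is false → out
[6] lift (-4,-21): star map gives 0.957428; window check 0.9 ≤ 0.957428 < 1.3 is true → IN Λ
[7] lift (2,3): star map gives 1.291796; window check 0.9 ≤ 1.291796 < 1.3 is true → IN Λ

6, 7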